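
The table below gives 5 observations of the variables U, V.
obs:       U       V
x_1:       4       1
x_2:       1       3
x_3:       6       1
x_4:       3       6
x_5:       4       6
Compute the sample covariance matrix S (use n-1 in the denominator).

Step 1 — column means:
  mean(U) = (4 + 1 + 6 + 3 + 4) / 5 = 18/5 = 3.6
  mean(V) = (1 + 3 + 1 + 6 + 6) / 5 = 17/5 = 3.4

Step 2 — sample covariance S[i,j] = (1/(n-1)) · Σ_k (x_{k,i} - mean_i) · (x_{k,j} - mean_j), with n-1 = 4.
  S[U,U] = ((0.4)·(0.4) + (-2.6)·(-2.6) + (2.4)·(2.4) + (-0.6)·(-0.6) + (0.4)·(0.4)) / 4 = 13.2/4 = 3.3
  S[U,V] = ((0.4)·(-2.4) + (-2.6)·(-0.4) + (2.4)·(-2.4) + (-0.6)·(2.6) + (0.4)·(2.6)) / 4 = -6.2/4 = -1.55
  S[V,V] = ((-2.4)·(-2.4) + (-0.4)·(-0.4) + (-2.4)·(-2.4) + (2.6)·(2.6) + (2.6)·(2.6)) / 4 = 25.2/4 = 6.3

S is symmetric (S[j,i] = S[i,j]). Assembling:

S = [[3.3, -1.55],
 [-1.55, 6.3]]


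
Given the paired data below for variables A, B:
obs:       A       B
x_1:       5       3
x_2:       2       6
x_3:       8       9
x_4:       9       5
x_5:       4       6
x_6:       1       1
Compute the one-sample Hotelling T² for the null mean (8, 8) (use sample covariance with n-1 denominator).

Step 1 — sample mean vector:
  mean(A) = (5 + 2 + 8 + 9 + 4 + 1) / 6 = 29/6 = 4.8333
  mean(B) = (3 + 6 + 9 + 5 + 6 + 1) / 6 = 30/6 = 5
  x̄ = (4.8333, 5),  deviation x̄ - mu_0 = (4.8333, 5) - (8, 8) = (-3.1667, -3).

Step 2 — sample covariance matrix, S[i,j] = (1/(n-1)) · Σ_k (x_{k,i} - mean_i) · (x_{k,j} - mean_j), divisor n-1 = 5:
  S[A,A] = ((0.1667)·(0.1667) + (-2.8333)·(-2.8333) + (3.1667)·(3.1667) + (4.1667)·(4.1667) + (-0.8333)·(-0.8333) + (-3.8333)·(-3.8333)) / 5 = 50.8333/5 = 10.1667
  S[A,B] = ((0.1667)·(-2) + (-2.8333)·(1) + (3.1667)·(4) + (4.1667)·(0) + (-0.8333)·(1) + (-3.8333)·(-4)) / 5 = 24/5 = 4.8
  S[B,B] = ((-2)·(-2) + (1)·(1) + (4)·(4) + (0)·(0) + (1)·(1) + (-4)·(-4)) / 5 = 38/5 = 7.6
  S = [[10.1667, 4.8],
 [4.8, 7.6]].

Step 3 — invert S. det(S) = 10.1667·7.6 - (4.8)² = 54.2267.
  S^{-1} = (1/det) · [[d, -b], [-b, a]] = [[0.1402, -0.0885],
 [-0.0885, 0.1875]].

Step 4 — quadratic form (x̄ - mu_0)^T · S^{-1} · (x̄ - mu_0):
  S^{-1} · (x̄ - mu_0) = (-0.1783, -0.2821),
  (x̄ - mu_0)^T · [...] = (-3.1667)·(-0.1783) + (-3)·(-0.2821) = 1.4109.

Step 5 — scale by n: T² = 6 · 1.4109 = 8.4657.

T² ≈ 8.4657


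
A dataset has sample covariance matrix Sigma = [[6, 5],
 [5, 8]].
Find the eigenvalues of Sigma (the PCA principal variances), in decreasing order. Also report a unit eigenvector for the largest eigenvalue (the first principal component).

Step 1 — characteristic polynomial of 2×2 Sigma:
  det(Sigma - λI) = λ² - trace · λ + det = 0.
  trace = 6 + 8 = 14, det = 6·8 - (5)² = 23.
Step 2 — discriminant:
  Δ = trace² - 4·det = 196 - 92 = 104.
Step 3 — eigenvalues:
  λ = (trace ± √Δ)/2 = (14 ± 10.198)/2,
  λ_1 = 12.099,  λ_2 = 1.901.

Step 4 — unit eigenvector for λ_1: solve (Sigma - λ_1 I)v = 0. First row:
  (6 - 12.099)·v_x + (5)·v_y = 0, i.e. (-6.099)·v_x + (5)·v_y = 0,
  so v ∝ (b, λ_1 - a) = (5, 6.099) = u.
  ||u|| = √((5)² + (6.099)²) = √(62.198) ≈ 7.8866,
  v_1 = u/||u|| ≈ (0.634, 0.7733) (||v_1|| = 1).

λ_1 = 12.099,  λ_2 = 1.901;  v_1 ≈ (0.634, 0.7733)


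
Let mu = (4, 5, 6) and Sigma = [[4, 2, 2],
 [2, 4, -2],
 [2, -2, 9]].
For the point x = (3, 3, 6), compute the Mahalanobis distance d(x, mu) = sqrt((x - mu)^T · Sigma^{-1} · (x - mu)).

Step 1 — centre the observation: (x - mu) = (-1, -2, 0).

Step 2 — invert Sigma (cofactor / det for 3×3, or solve directly):
  Sigma^{-1} = [[0.5333, -0.3667, -0.2],
 [-0.3667, 0.5333, 0.2],
 [-0.2, 0.2, 0.2]].

Step 3 — form the quadratic (x - mu)^T · Sigma^{-1} · (x - mu):
  Sigma^{-1} · (x - mu) = (0.2, -0.7, -0.2).
  (x - mu)^T · [Sigma^{-1} · (x - mu)] = (-1)·(0.2) + (-2)·(-0.7) + (0)·(-0.2) = 1.2.

Step 4 — take square root: d = √(1.2) ≈ 1.0954.

d(x, mu) = √(1.2) ≈ 1.0954


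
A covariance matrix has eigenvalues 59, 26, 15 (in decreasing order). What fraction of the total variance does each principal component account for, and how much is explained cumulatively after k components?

Step 1 — total variance = trace(Sigma) = Σ λ_i = 59 + 26 + 15 = 100.

Step 2 — fraction explained by component i = λ_i / Σ λ:
  PC1: 59/100 = 0.59
  PC2: 26/100 = 0.26
  PC3: 15/100 = 0.15

Step 3 — cumulative fraction after k components = (λ_1 + ... + λ_k) / Σ λ:
  k = 1: 59/100 = 0.59
  k = 2: (59 + 26)/100 = 85/100 = 0.85
  k = 3: (59 + 26 + 15)/100 = 100/100 = 1

Summary (fraction, with percent):

explained: PC1 0.59 (59%), PC2 0.26 (26%), PC3 0.15 (15%);  cumulative: 0.59, 0.85, 1


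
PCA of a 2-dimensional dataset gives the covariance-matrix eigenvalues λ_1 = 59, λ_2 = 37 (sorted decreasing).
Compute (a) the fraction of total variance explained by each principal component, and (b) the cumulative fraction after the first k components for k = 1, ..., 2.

Step 1 — total variance = trace(Sigma) = Σ λ_i = 59 + 37 = 96.

Step 2 — fraction explained by component i = λ_i / Σ λ:
  PC1: 59/96 = 0.6146
  PC2: 37/96 = 0.3854

Step 3 — cumulative fraction after k components = (λ_1 + ... + λ_k) / Σ λ:
  k = 1: 59/96 = 0.6146
  k = 2: (59 + 37)/96 = 96/96 = 1

Summary (fraction, with percent):

explained: PC1 0.6146 (61.46%), PC2 0.3854 (38.54%);  cumulative: 0.6146, 1


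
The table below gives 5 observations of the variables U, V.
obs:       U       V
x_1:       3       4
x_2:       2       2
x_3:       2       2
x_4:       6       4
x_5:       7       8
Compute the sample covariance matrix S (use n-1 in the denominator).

Step 1 — column means:
  mean(U) = (3 + 2 + 2 + 6 + 7) / 5 = 20/5 = 4
  mean(V) = (4 + 2 + 2 + 4 + 8) / 5 = 20/5 = 4

Step 2 — sample covariance S[i,j] = (1/(n-1)) · Σ_k (x_{k,i} - mean_i) · (x_{k,j} - mean_j), with n-1 = 4.
  S[U,U] = ((-1)·(-1) + (-2)·(-2) + (-2)·(-2) + (2)·(2) + (3)·(3)) / 4 = 22/4 = 5.5
  S[U,V] = ((-1)·(0) + (-2)·(-2) + (-2)·(-2) + (2)·(0) + (3)·(4)) / 4 = 20/4 = 5
  S[V,V] = ((0)·(0) + (-2)·(-2) + (-2)·(-2) + (0)·(0) + (4)·(4)) / 4 = 24/4 = 6

S is symmetric (S[j,i] = S[i,j]). Assembling:

S = [[5.5, 5],
 [5, 6]]


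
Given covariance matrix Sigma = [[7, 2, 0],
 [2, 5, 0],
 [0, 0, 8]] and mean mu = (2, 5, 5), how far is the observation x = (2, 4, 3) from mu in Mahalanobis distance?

Step 1 — centre the observation: (x - mu) = (0, -1, -2).

Step 2 — invert Sigma (cofactor / det for 3×3, or solve directly):
  Sigma^{-1} = [[0.1613, -0.0645, 0],
 [-0.0645, 0.2258, 0],
 [0, 0, 0.125]].

Step 3 — form the quadratic (x - mu)^T · Sigma^{-1} · (x - mu):
  Sigma^{-1} · (x - mu) = (0.0645, -0.2258, -0.25).
  (x - mu)^T · [Sigma^{-1} · (x - mu)] = (0)·(0.0645) + (-1)·(-0.2258) + (-2)·(-0.25) = 0.7258.

Step 4 — take square root: d = √(0.7258) ≈ 0.8519.

d(x, mu) = √(0.7258) ≈ 0.8519


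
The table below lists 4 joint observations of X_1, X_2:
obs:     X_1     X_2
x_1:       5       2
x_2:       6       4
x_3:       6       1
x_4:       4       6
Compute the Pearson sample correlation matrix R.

Step 1 — column means:
  mean(X_1) = (5 + 6 + 6 + 4) / 4 = 21/4 = 5.25
  mean(X_2) = (2 + 4 + 1 + 6) / 4 = 13/4 = 3.25

Step 2 — sample variances and covariances s[i,j] = (1/(n-1)) · Σ_k (x_{k,i} - mean_i) · (x_{k,j} - mean_j), with n-1 = 3:
  s[X_1,X_1] = ((-0.25)·(-0.25) + (0.75)·(0.75) + (0.75)·(0.75) + (-1.25)·(-1.25)) / 3 = 2.75/3 = 0.9167
  s[X_1,X_2] = ((-0.25)·(-1.25) + (0.75)·(0.75) + (0.75)·(-2.25) + (-1.25)·(2.75)) / 3 = -4.25/3 = -1.4167
  s[X_2,X_2] = ((-1.25)·(-1.25) + (0.75)·(0.75) + (-2.25)·(-2.25) + (2.75)·(2.75)) / 3 = 14.75/3 = 4.9167
  Sample standard deviations s_i = √(s[i,i]):
  s(X_1) = √(0.9167) = 0.9574
  s(X_2) = √(4.9167) = 2.2174

Step 3 — r_{ij} = s_{ij} / (s_i · s_j):
  r[X_1,X_1] = 1 (diagonal).
  r[X_1,X_2] = -1.4167 / (0.9574 · 2.2174) = -1.4167 / 2.123 = -0.6673
  r[X_2,X_2] = 1 (diagonal).

R is symmetric with unit diagonal. Assembling:

R = [[1, -0.6673],
 [-0.6673, 1]]


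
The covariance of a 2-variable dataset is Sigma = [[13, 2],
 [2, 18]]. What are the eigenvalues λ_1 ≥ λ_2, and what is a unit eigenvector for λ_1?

Step 1 — characteristic polynomial of 2×2 Sigma:
  det(Sigma - λI) = λ² - trace · λ + det = 0.
  trace = 13 + 18 = 31, det = 13·18 - (2)² = 230.
Step 2 — discriminant:
  Δ = trace² - 4·det = 961 - 920 = 41.
Step 3 — eigenvalues:
  λ = (trace ± √Δ)/2 = (31 ± 6.4031)/2,
  λ_1 = 18.7016,  λ_2 = 12.2984.

Step 4 — unit eigenvector for λ_1: solve (Sigma - λ_1 I)v = 0. First row:
  (13 - 18.7016)·v_x + (2)·v_y = 0, i.e. (-5.7016)·v_x + (2)·v_y = 0,
  so v ∝ (b, λ_1 - a) = (2, 5.7016) = u.
  ||u|| = √((2)² + (5.7016)²) = √(36.5078) ≈ 6.0422,
  v_1 = u/||u|| ≈ (0.331, 0.9436) (||v_1|| = 1).

λ_1 = 18.7016,  λ_2 = 12.2984;  v_1 ≈ (0.331, 0.9436)


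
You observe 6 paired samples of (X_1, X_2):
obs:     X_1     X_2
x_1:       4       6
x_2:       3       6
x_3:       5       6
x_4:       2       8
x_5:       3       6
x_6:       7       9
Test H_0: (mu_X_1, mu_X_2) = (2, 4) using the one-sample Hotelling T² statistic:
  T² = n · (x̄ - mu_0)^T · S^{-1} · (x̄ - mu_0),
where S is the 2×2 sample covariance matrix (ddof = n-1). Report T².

Step 1 — sample mean vector:
  mean(X_1) = (4 + 3 + 5 + 2 + 3 + 7) / 6 = 24/6 = 4
  mean(X_2) = (6 + 6 + 6 + 8 + 6 + 9) / 6 = 41/6 = 6.8333
  x̄ = (4, 6.8333),  deviation x̄ - mu_0 = (4, 6.8333) - (2, 4) = (2, 2.8333).

Step 2 — sample covariance matrix, S[i,j] = (1/(n-1)) · Σ_k (x_{k,i} - mean_i) · (x_{k,j} - mean_j), divisor n-1 = 5:
  S[X_1,X_1] = ((0)·(0) + (-1)·(-1) + (1)·(1) + (-2)·(-2) + (-1)·(-1) + (3)·(3)) / 5 = 16/5 = 3.2
  S[X_1,X_2] = ((0)·(-0.8333) + (-1)·(-0.8333) + (1)·(-0.8333) + (-2)·(1.1667) + (-1)·(-0.8333) + (3)·(2.1667)) / 5 = 5/5 = 1
  S[X_2,X_2] = ((-0.8333)·(-0.8333) + (-0.8333)·(-0.8333) + (-0.8333)·(-0.8333) + (1.1667)·(1.1667) + (-0.8333)·(-0.8333) + (2.1667)·(2.1667)) / 5 = 8.8333/5 = 1.7667
  S = [[3.2, 1],
 [1, 1.7667]].

Step 3 — invert S. det(S) = 3.2·1.7667 - (1)² = 4.6533.
  S^{-1} = (1/det) · [[d, -b], [-b, a]] = [[0.3797, -0.2149],
 [-0.2149, 0.6877]].

Step 4 — quadratic form (x̄ - mu_0)^T · S^{-1} · (x̄ - mu_0):
  S^{-1} · (x̄ - mu_0) = (0.1504, 1.5186),
  (x̄ - mu_0)^T · [...] = (2)·(0.1504) + (2.8333)·(1.5186) = 4.6036.

Step 5 — scale by n: T² = 6 · 4.6036 = 27.6218.

T² ≈ 27.6218


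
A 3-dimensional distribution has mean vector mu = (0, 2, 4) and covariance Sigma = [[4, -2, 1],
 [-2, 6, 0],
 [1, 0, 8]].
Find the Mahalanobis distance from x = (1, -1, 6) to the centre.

Step 1 — centre the observation: (x - mu) = (1, -3, 2).

Step 2 — invert Sigma (cofactor / det for 3×3, or solve directly):
  Sigma^{-1} = [[0.3117, 0.1039, -0.039],
 [0.1039, 0.2013, -0.013],
 [-0.039, -0.013, 0.1299]].

Step 3 — form the quadratic (x - mu)^T · Sigma^{-1} · (x - mu):
  Sigma^{-1} · (x - mu) = (-0.0779, -0.526, 0.2597).
  (x - mu)^T · [Sigma^{-1} · (x - mu)] = (1)·(-0.0779) + (-3)·(-0.526) + (2)·(0.2597) = 2.0195.

Step 4 — take square root: d = √(2.0195) ≈ 1.4211.

d(x, mu) = √(2.0195) ≈ 1.4211


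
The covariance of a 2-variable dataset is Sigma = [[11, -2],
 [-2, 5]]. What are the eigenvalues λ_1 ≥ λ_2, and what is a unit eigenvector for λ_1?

Step 1 — characteristic polynomial of 2×2 Sigma:
  det(Sigma - λI) = λ² - trace · λ + det = 0.
  trace = 11 + 5 = 16, det = 11·5 - (-2)² = 51.
Step 2 — discriminant:
  Δ = trace² - 4·det = 256 - 204 = 52.
Step 3 — eigenvalues:
  λ = (trace ± √Δ)/2 = (16 ± 7.2111)/2,
  λ_1 = 11.6056,  λ_2 = 4.3944.

Step 4 — unit eigenvector for λ_1: solve (Sigma - λ_1 I)v = 0. First row:
  (11 - 11.6056)·v_x + (-2)·v_y = 0, i.e. (-0.6056)·v_x + (-2)·v_y = 0,
  so v ∝ (b, λ_1 - a) = (-2, 0.6056); multiply by -1 so the first entry is positive: u = (2, -0.6056).
  ||u|| = √((2)² + (-0.6056)²) = √(4.3667) ≈ 2.0897,
  v_1 = u/||u|| ≈ (0.9571, -0.2898) (||v_1|| = 1).

λ_1 = 11.6056,  λ_2 = 4.3944;  v_1 ≈ (0.9571, -0.2898)


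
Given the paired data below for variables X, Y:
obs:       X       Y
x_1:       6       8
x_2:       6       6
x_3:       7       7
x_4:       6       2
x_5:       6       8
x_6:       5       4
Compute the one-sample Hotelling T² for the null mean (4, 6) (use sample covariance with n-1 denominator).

Step 1 — sample mean vector:
  mean(X) = (6 + 6 + 7 + 6 + 6 + 5) / 6 = 36/6 = 6
  mean(Y) = (8 + 6 + 7 + 2 + 8 + 4) / 6 = 35/6 = 5.8333
  x̄ = (6, 5.8333),  deviation x̄ - mu_0 = (6, 5.8333) - (4, 6) = (2, -0.1667).

Step 2 — sample covariance matrix, S[i,j] = (1/(n-1)) · Σ_k (x_{k,i} - mean_i) · (x_{k,j} - mean_j), divisor n-1 = 5:
  S[X,X] = ((0)·(0) + (0)·(0) + (1)·(1) + (0)·(0) + (0)·(0) + (-1)·(-1)) / 5 = 2/5 = 0.4
  S[X,Y] = ((0)·(2.1667) + (0)·(0.1667) + (1)·(1.1667) + (0)·(-3.8333) + (0)·(2.1667) + (-1)·(-1.8333)) / 5 = 3/5 = 0.6
  S[Y,Y] = ((2.1667)·(2.1667) + (0.1667)·(0.1667) + (1.1667)·(1.1667) + (-3.8333)·(-3.8333) + (2.1667)·(2.1667) + (-1.8333)·(-1.8333)) / 5 = 28.8333/5 = 5.7667
  S = [[0.4, 0.6],
 [0.6, 5.7667]].

Step 3 — invert S. det(S) = 0.4·5.7667 - (0.6)² = 1.9467.
  S^{-1} = (1/det) · [[d, -b], [-b, a]] = [[2.9623, -0.3082],
 [-0.3082, 0.2055]].

Step 4 — quadratic form (x̄ - mu_0)^T · S^{-1} · (x̄ - mu_0):
  S^{-1} · (x̄ - mu_0) = (5.976, -0.6507),
  (x̄ - mu_0)^T · [...] = (2)·(5.976) + (-0.1667)·(-0.6507) = 12.0605.

Step 5 — scale by n: T² = 6 · 12.0605 = 72.363.

T² ≈ 72.363


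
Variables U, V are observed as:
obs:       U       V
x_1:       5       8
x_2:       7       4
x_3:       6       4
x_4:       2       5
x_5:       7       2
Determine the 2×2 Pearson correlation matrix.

Step 1 — column means:
  mean(U) = (5 + 7 + 6 + 2 + 7) / 5 = 27/5 = 5.4
  mean(V) = (8 + 4 + 4 + 5 + 2) / 5 = 23/5 = 4.6

Step 2 — sample variances and covariances s[i,j] = (1/(n-1)) · Σ_k (x_{k,i} - mean_i) · (x_{k,j} - mean_j), with n-1 = 4:
  s[U,U] = ((-0.4)·(-0.4) + (1.6)·(1.6) + (0.6)·(0.6) + (-3.4)·(-3.4) + (1.6)·(1.6)) / 4 = 17.2/4 = 4.3
  s[U,V] = ((-0.4)·(3.4) + (1.6)·(-0.6) + (0.6)·(-0.6) + (-3.4)·(0.4) + (1.6)·(-2.6)) / 4 = -8.2/4 = -2.05
  s[V,V] = ((3.4)·(3.4) + (-0.6)·(-0.6) + (-0.6)·(-0.6) + (0.4)·(0.4) + (-2.6)·(-2.6)) / 4 = 19.2/4 = 4.8
  Sample standard deviations s_i = √(s[i,i]):
  s(U) = √(4.3) = 2.0736
  s(V) = √(4.8) = 2.1909

Step 3 — r_{ij} = s_{ij} / (s_i · s_j):
  r[U,U] = 1 (diagonal).
  r[U,V] = -2.05 / (2.0736 · 2.1909) = -2.05 / 4.5431 = -0.4512
  r[V,V] = 1 (diagonal).

R is symmetric with unit diagonal. Assembling:

R = [[1, -0.4512],
 [-0.4512, 1]]


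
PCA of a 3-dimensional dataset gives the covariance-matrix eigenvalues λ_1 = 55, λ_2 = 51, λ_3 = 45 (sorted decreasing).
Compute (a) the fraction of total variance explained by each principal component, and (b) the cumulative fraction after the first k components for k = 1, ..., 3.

Step 1 — total variance = trace(Sigma) = Σ λ_i = 55 + 51 + 45 = 151.

Step 2 — fraction explained by component i = λ_i / Σ λ:
  PC1: 55/151 = 0.3642
  PC2: 51/151 = 0.3377
  PC3: 45/151 = 0.298

Step 3 — cumulative fraction after k components = (λ_1 + ... + λ_k) / Σ λ:
  k = 1: 55/151 = 0.3642
  k = 2: (55 + 51)/151 = 106/151 = 0.702
  k = 3: (55 + 51 + 45)/151 = 151/151 = 1

Summary (fraction, with percent):

explained: PC1 0.3642 (36.42%), PC2 0.3377 (33.77%), PC3 0.298 (29.8%);  cumulative: 0.3642, 0.702, 1


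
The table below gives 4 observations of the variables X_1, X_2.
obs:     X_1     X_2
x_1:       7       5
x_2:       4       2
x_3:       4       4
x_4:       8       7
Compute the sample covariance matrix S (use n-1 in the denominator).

Step 1 — column means:
  mean(X_1) = (7 + 4 + 4 + 8) / 4 = 23/4 = 5.75
  mean(X_2) = (5 + 2 + 4 + 7) / 4 = 18/4 = 4.5

Step 2 — sample covariance S[i,j] = (1/(n-1)) · Σ_k (x_{k,i} - mean_i) · (x_{k,j} - mean_j), with n-1 = 3.
  S[X_1,X_1] = ((1.25)·(1.25) + (-1.75)·(-1.75) + (-1.75)·(-1.75) + (2.25)·(2.25)) / 3 = 12.75/3 = 4.25
  S[X_1,X_2] = ((1.25)·(0.5) + (-1.75)·(-2.5) + (-1.75)·(-0.5) + (2.25)·(2.5)) / 3 = 11.5/3 = 3.8333
  S[X_2,X_2] = ((0.5)·(0.5) + (-2.5)·(-2.5) + (-0.5)·(-0.5) + (2.5)·(2.5)) / 3 = 13/3 = 4.3333

S is symmetric (S[j,i] = S[i,j]). Assembling:

S = [[4.25, 3.8333],
 [3.8333, 4.3333]]


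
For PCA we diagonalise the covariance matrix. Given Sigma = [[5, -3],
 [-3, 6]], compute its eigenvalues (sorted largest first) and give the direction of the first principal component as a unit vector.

Step 1 — characteristic polynomial of 2×2 Sigma:
  det(Sigma - λI) = λ² - trace · λ + det = 0.
  trace = 5 + 6 = 11, det = 5·6 - (-3)² = 21.
Step 2 — discriminant:
  Δ = trace² - 4·det = 121 - 84 = 37.
Step 3 — eigenvalues:
  λ = (trace ± √Δ)/2 = (11 ± 6.0828)/2,
  λ_1 = 8.5414,  λ_2 = 2.4586.

Step 4 — unit eigenvector for λ_1: solve (Sigma - λ_1 I)v = 0. First row:
  (5 - 8.5414)·v_x + (-3)·v_y = 0, i.e. (-3.5414)·v_x + (-3)·v_y = 0,
  so v ∝ (b, λ_1 - a) = (-3, 3.5414); multiply by -1 so the first entry is positive: u = (3, -3.5414).
  ||u|| = √((3)² + (-3.5414)²) = √(21.5414) ≈ 4.6413,
  v_1 = u/||u|| ≈ (0.6464, -0.763) (||v_1|| = 1).

λ_1 = 8.5414,  λ_2 = 2.4586;  v_1 ≈ (0.6464, -0.763)


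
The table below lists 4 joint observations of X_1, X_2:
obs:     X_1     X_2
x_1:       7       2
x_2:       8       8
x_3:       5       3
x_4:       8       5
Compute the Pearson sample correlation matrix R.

Step 1 — column means:
  mean(X_1) = (7 + 8 + 5 + 8) / 4 = 28/4 = 7
  mean(X_2) = (2 + 8 + 3 + 5) / 4 = 18/4 = 4.5

Step 2 — sample variances and covariances s[i,j] = (1/(n-1)) · Σ_k (x_{k,i} - mean_i) · (x_{k,j} - mean_j), with n-1 = 3:
  s[X_1,X_1] = ((0)·(0) + (1)·(1) + (-2)·(-2) + (1)·(1)) / 3 = 6/3 = 2
  s[X_1,X_2] = ((0)·(-2.5) + (1)·(3.5) + (-2)·(-1.5) + (1)·(0.5)) / 3 = 7/3 = 2.3333
  s[X_2,X_2] = ((-2.5)·(-2.5) + (3.5)·(3.5) + (-1.5)·(-1.5) + (0.5)·(0.5)) / 3 = 21/3 = 7
  Sample standard deviations s_i = √(s[i,i]):
  s(X_1) = √(2) = 1.4142
  s(X_2) = √(7) = 2.6458

Step 3 — r_{ij} = s_{ij} / (s_i · s_j):
  r[X_1,X_1] = 1 (diagonal).
  r[X_1,X_2] = 2.3333 / (1.4142 · 2.6458) = 2.3333 / 3.7417 = 0.6236
  r[X_2,X_2] = 1 (diagonal).

R is symmetric with unit diagonal. Assembling:

R = [[1, 0.6236],
 [0.6236, 1]]


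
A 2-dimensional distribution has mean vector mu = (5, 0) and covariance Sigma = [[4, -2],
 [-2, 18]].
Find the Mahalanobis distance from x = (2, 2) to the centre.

Step 1 — centre the observation: (x - mu) = (-3, 2).

Step 2 — invert Sigma. det(Sigma) = 4·18 - (-2)² = 68.
  Sigma^{-1} = (1/det) · [[d, -b], [-b, a]] = [[0.2647, 0.0294],
 [0.0294, 0.0588]].

Step 3 — form the quadratic (x - mu)^T · Sigma^{-1} · (x - mu):
  Sigma^{-1} · (x - mu) = (-0.7353, 0.0294).
  (x - mu)^T · [Sigma^{-1} · (x - mu)] = (-3)·(-0.7353) + (2)·(0.0294) = 2.2647.

Step 4 — take square root: d = √(2.2647) ≈ 1.5049.

d(x, mu) = √(2.2647) ≈ 1.5049


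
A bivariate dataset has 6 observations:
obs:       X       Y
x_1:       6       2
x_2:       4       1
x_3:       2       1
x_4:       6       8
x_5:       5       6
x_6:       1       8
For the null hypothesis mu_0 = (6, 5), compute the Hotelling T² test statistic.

Step 1 — sample mean vector:
  mean(X) = (6 + 4 + 2 + 6 + 5 + 1) / 6 = 24/6 = 4
  mean(Y) = (2 + 1 + 1 + 8 + 6 + 8) / 6 = 26/6 = 4.3333
  x̄ = (4, 4.3333),  deviation x̄ - mu_0 = (4, 4.3333) - (6, 5) = (-2, -0.6667).

Step 2 — sample covariance matrix, S[i,j] = (1/(n-1)) · Σ_k (x_{k,i} - mean_i) · (x_{k,j} - mean_j), divisor n-1 = 5:
  S[X,X] = ((2)·(2) + (0)·(0) + (-2)·(-2) + (2)·(2) + (1)·(1) + (-3)·(-3)) / 5 = 22/5 = 4.4
  S[X,Y] = ((2)·(-2.3333) + (0)·(-3.3333) + (-2)·(-3.3333) + (2)·(3.6667) + (1)·(1.6667) + (-3)·(3.6667)) / 5 = 0/5 = 0
  S[Y,Y] = ((-2.3333)·(-2.3333) + (-3.3333)·(-3.3333) + (-3.3333)·(-3.3333) + (3.6667)·(3.6667) + (1.6667)·(1.6667) + (3.6667)·(3.6667)) / 5 = 57.3333/5 = 11.4667
  S = [[4.4, 0],
 [0, 11.4667]].

Step 3 — invert S. det(S) = 4.4·11.4667 - (0)² = 50.4533.
  S^{-1} = (1/det) · [[d, -b], [-b, a]] = [[0.2273, 0],
 [0, 0.0872]].

Step 4 — quadratic form (x̄ - mu_0)^T · S^{-1} · (x̄ - mu_0):
  S^{-1} · (x̄ - mu_0) = (-0.4545, -0.0581),
  (x̄ - mu_0)^T · [...] = (-2)·(-0.4545) + (-0.6667)·(-0.0581) = 0.9479.

Step 5 — scale by n: T² = 6 · 0.9479 = 5.6871.

T² ≈ 5.6871


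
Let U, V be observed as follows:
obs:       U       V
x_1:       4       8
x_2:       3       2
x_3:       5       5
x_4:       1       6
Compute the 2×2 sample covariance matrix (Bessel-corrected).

Step 1 — column means:
  mean(U) = (4 + 3 + 5 + 1) / 4 = 13/4 = 3.25
  mean(V) = (8 + 2 + 5 + 6) / 4 = 21/4 = 5.25

Step 2 — sample covariance S[i,j] = (1/(n-1)) · Σ_k (x_{k,i} - mean_i) · (x_{k,j} - mean_j), with n-1 = 3.
  S[U,U] = ((0.75)·(0.75) + (-0.25)·(-0.25) + (1.75)·(1.75) + (-2.25)·(-2.25)) / 3 = 8.75/3 = 2.9167
  S[U,V] = ((0.75)·(2.75) + (-0.25)·(-3.25) + (1.75)·(-0.25) + (-2.25)·(0.75)) / 3 = 0.75/3 = 0.25
  S[V,V] = ((2.75)·(2.75) + (-3.25)·(-3.25) + (-0.25)·(-0.25) + (0.75)·(0.75)) / 3 = 18.75/3 = 6.25

S is symmetric (S[j,i] = S[i,j]). Assembling:

S = [[2.9167, 0.25],
 [0.25, 6.25]]


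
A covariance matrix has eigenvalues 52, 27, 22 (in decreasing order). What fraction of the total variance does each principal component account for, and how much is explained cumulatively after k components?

Step 1 — total variance = trace(Sigma) = Σ λ_i = 52 + 27 + 22 = 101.

Step 2 — fraction explained by component i = λ_i / Σ λ:
  PC1: 52/101 = 0.5149
  PC2: 27/101 = 0.2673
  PC3: 22/101 = 0.2178

Step 3 — cumulative fraction after k components = (λ_1 + ... + λ_k) / Σ λ:
  k = 1: 52/101 = 0.5149
  k = 2: (52 + 27)/101 = 79/101 = 0.7822
  k = 3: (52 + 27 + 22)/101 = 101/101 = 1

Summary (fraction, with percent):

explained: PC1 0.5149 (51.49%), PC2 0.2673 (26.73%), PC3 0.2178 (21.78%);  cumulative: 0.5149, 0.7822, 1


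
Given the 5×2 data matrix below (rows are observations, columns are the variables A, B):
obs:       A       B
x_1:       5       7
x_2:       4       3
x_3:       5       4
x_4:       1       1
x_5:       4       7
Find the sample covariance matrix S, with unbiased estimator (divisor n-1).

Step 1 — column means:
  mean(A) = (5 + 4 + 5 + 1 + 4) / 5 = 19/5 = 3.8
  mean(B) = (7 + 3 + 4 + 1 + 7) / 5 = 22/5 = 4.4

Step 2 — sample covariance S[i,j] = (1/(n-1)) · Σ_k (x_{k,i} - mean_i) · (x_{k,j} - mean_j), with n-1 = 4.
  S[A,A] = ((1.2)·(1.2) + (0.2)·(0.2) + (1.2)·(1.2) + (-2.8)·(-2.8) + (0.2)·(0.2)) / 4 = 10.8/4 = 2.7
  S[A,B] = ((1.2)·(2.6) + (0.2)·(-1.4) + (1.2)·(-0.4) + (-2.8)·(-3.4) + (0.2)·(2.6)) / 4 = 12.4/4 = 3.1
  S[B,B] = ((2.6)·(2.6) + (-1.4)·(-1.4) + (-0.4)·(-0.4) + (-3.4)·(-3.4) + (2.6)·(2.6)) / 4 = 27.2/4 = 6.8

S is symmetric (S[j,i] = S[i,j]). Assembling:

S = [[2.7, 3.1],
 [3.1, 6.8]]


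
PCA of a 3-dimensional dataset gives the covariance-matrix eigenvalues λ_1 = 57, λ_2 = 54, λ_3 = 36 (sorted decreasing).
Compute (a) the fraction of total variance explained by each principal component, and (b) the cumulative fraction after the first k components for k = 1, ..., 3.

Step 1 — total variance = trace(Sigma) = Σ λ_i = 57 + 54 + 36 = 147.

Step 2 — fraction explained by component i = λ_i / Σ λ:
  PC1: 57/147 = 0.3878
  PC2: 54/147 = 0.3673
  PC3: 36/147 = 0.2449

Step 3 — cumulative fraction after k components = (λ_1 + ... + λ_k) / Σ λ:
  k = 1: 57/147 = 0.3878
  k = 2: (57 + 54)/147 = 111/147 = 0.7551
  k = 3: (57 + 54 + 36)/147 = 147/147 = 1

Summary (fraction, with percent):

explained: PC1 0.3878 (38.78%), PC2 0.3673 (36.73%), PC3 0.2449 (24.49%);  cumulative: 0.3878, 0.7551, 1


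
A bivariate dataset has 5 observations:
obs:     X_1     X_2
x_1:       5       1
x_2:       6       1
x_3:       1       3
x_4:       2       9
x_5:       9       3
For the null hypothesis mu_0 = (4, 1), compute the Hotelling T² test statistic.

Step 1 — sample mean vector:
  mean(X_1) = (5 + 6 + 1 + 2 + 9) / 5 = 23/5 = 4.6
  mean(X_2) = (1 + 1 + 3 + 9 + 3) / 5 = 17/5 = 3.4
  x̄ = (4.6, 3.4),  deviation x̄ - mu_0 = (4.6, 3.4) - (4, 1) = (0.6, 2.4).

Step 2 — sample covariance matrix, S[i,j] = (1/(n-1)) · Σ_k (x_{k,i} - mean_i) · (x_{k,j} - mean_j), divisor n-1 = 4:
  S[X_1,X_1] = ((0.4)·(0.4) + (1.4)·(1.4) + (-3.6)·(-3.6) + (-2.6)·(-2.6) + (4.4)·(4.4)) / 4 = 41.2/4 = 10.3
  S[X_1,X_2] = ((0.4)·(-2.4) + (1.4)·(-2.4) + (-3.6)·(-0.4) + (-2.6)·(5.6) + (4.4)·(-0.4)) / 4 = -19.2/4 = -4.8
  S[X_2,X_2] = ((-2.4)·(-2.4) + (-2.4)·(-2.4) + (-0.4)·(-0.4) + (5.6)·(5.6) + (-0.4)·(-0.4)) / 4 = 43.2/4 = 10.8
  S = [[10.3, -4.8],
 [-4.8, 10.8]].

Step 3 — invert S. det(S) = 10.3·10.8 - (-4.8)² = 88.2.
  S^{-1} = (1/det) · [[d, -b], [-b, a]] = [[0.1224, 0.0544],
 [0.0544, 0.1168]].

Step 4 — quadratic form (x̄ - mu_0)^T · S^{-1} · (x̄ - mu_0):
  S^{-1} · (x̄ - mu_0) = (0.2041, 0.3129),
  (x̄ - mu_0)^T · [...] = (0.6)·(0.2041) + (2.4)·(0.3129) = 0.8735.

Step 5 — scale by n: T² = 5 · 0.8735 = 4.3673.

T² ≈ 4.3673


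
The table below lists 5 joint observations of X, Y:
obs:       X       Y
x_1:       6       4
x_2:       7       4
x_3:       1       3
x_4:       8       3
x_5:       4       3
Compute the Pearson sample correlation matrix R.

Step 1 — column means:
  mean(X) = (6 + 7 + 1 + 8 + 4) / 5 = 26/5 = 5.2
  mean(Y) = (4 + 4 + 3 + 3 + 3) / 5 = 17/5 = 3.4

Step 2 — sample variances and covariances s[i,j] = (1/(n-1)) · Σ_k (x_{k,i} - mean_i) · (x_{k,j} - mean_j), with n-1 = 4:
  s[X,X] = ((0.8)·(0.8) + (1.8)·(1.8) + (-4.2)·(-4.2) + (2.8)·(2.8) + (-1.2)·(-1.2)) / 4 = 30.8/4 = 7.7
  s[X,Y] = ((0.8)·(0.6) + (1.8)·(0.6) + (-4.2)·(-0.4) + (2.8)·(-0.4) + (-1.2)·(-0.4)) / 4 = 2.6/4 = 0.65
  s[Y,Y] = ((0.6)·(0.6) + (0.6)·(0.6) + (-0.4)·(-0.4) + (-0.4)·(-0.4) + (-0.4)·(-0.4)) / 4 = 1.2/4 = 0.3
  Sample standard deviations s_i = √(s[i,i]):
  s(X) = √(7.7) = 2.7749
  s(Y) = √(0.3) = 0.5477

Step 3 — r_{ij} = s_{ij} / (s_i · s_j):
  r[X,X] = 1 (diagonal).
  r[X,Y] = 0.65 / (2.7749 · 0.5477) = 0.65 / 1.5199 = 0.4277
  r[Y,Y] = 1 (diagonal).

R is symmetric with unit diagonal. Assembling:

R = [[1, 0.4277],
 [0.4277, 1]]


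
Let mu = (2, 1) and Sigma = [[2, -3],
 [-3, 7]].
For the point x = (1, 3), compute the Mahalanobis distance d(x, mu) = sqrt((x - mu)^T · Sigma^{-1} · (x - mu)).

Step 1 — centre the observation: (x - mu) = (-1, 2).

Step 2 — invert Sigma. det(Sigma) = 2·7 - (-3)² = 5.
  Sigma^{-1} = (1/det) · [[d, -b], [-b, a]] = [[1.4, 0.6],
 [0.6, 0.4]].

Step 3 — form the quadratic (x - mu)^T · Sigma^{-1} · (x - mu):
  Sigma^{-1} · (x - mu) = (-0.2, 0.2).
  (x - mu)^T · [Sigma^{-1} · (x - mu)] = (-1)·(-0.2) + (2)·(0.2) = 0.6.

Step 4 — take square root: d = √(0.6) ≈ 0.7746.

d(x, mu) = √(0.6) ≈ 0.7746


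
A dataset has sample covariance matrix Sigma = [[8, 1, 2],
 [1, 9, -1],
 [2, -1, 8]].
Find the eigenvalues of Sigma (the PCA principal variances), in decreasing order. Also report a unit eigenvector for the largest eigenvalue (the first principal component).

Step 1 — characteristic polynomial p(λ) = det(λI - Sigma) = λ³ - tr·λ² + c_1·λ - det, where tr = trace, c_1 = sum of the principal 2×2 minors, det = det(Sigma):
  tr = 8 + 9 + 8 = 25,
  c_1 = (8·9 - (1)²) + (8·8 - (2)²) + (9·8 - (-1)²) = 71 + 60 + 71 = 202,
  det = 8·(9·8 - (-1)²) - (1)·((1)·8 - (-1)·(2)) + (2)·((1)·(-1) - 9·(2)) = 8·(71) - (1)·(10) + (2)·(-19) = 520.
  So p(λ) = λ³ - 25λ² + 202λ - 520.
Step 2 — look for an integer root (rational root theorem: any rational root is an integer divisor of 520). Testing λ = 10:
  p(10) = 1000 - 2500 + 2020 - 520 = 0  ✓
  Dividing out (λ - 10): p(λ) = (λ - 10)(λ² - 15λ + 52).
Step 3 — remaining eigenvalues from the quadratic λ² - 15λ + 52 = 0:
  Δ = 15² - 4·52 = 225 - 208 = 17,  λ = (15 ± √17)/2 = (15 ± 4.1231)/2 ≈ 9.5616 or 5.4384.
  Sorted: λ_1 = 10,  λ_2 = 9.5616,  λ_3 = 5.4384  (check: sum = 25 = tr ✓).

Step 4 — unit eigenvector for λ_1 = 10: v spans the null space of (Sigma - λ_1 I), whose rows are
  r_1 = (-2, 1, 2),  r_2 = (1, -1, -1),  r_3 = (2, -1, -2).
  v is orthogonal to every row, so take v ∝ r_1 × r_2 = ((1)·(-1) - (2)·(-1), (2)·(1) - (-2)·(-1), (-2)·(-1) - (1)·(1)) = (1, 0, 1).
  Let u = (1, 0, 1).
  ||u|| = √((1)² + (0)² + (1)²) = √(2) ≈ 1.4142,  v_1 = u/||u|| ≈ (0.7071, 0, 0.7071) (||v_1|| = 1).

λ_1 = 10,  λ_2 = 9.5616,  λ_3 = 5.4384;  v_1 ≈ (0.7071, 0, 0.7071)


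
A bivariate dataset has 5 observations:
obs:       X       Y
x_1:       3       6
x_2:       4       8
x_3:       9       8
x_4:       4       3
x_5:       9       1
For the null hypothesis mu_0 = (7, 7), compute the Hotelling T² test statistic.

Step 1 — sample mean vector:
  mean(X) = (3 + 4 + 9 + 4 + 9) / 5 = 29/5 = 5.8
  mean(Y) = (6 + 8 + 8 + 3 + 1) / 5 = 26/5 = 5.2
  x̄ = (5.8, 5.2),  deviation x̄ - mu_0 = (5.8, 5.2) - (7, 7) = (-1.2, -1.8).

Step 2 — sample covariance matrix, S[i,j] = (1/(n-1)) · Σ_k (x_{k,i} - mean_i) · (x_{k,j} - mean_j), divisor n-1 = 4:
  S[X,X] = ((-2.8)·(-2.8) + (-1.8)·(-1.8) + (3.2)·(3.2) + (-1.8)·(-1.8) + (3.2)·(3.2)) / 4 = 34.8/4 = 8.7
  S[X,Y] = ((-2.8)·(0.8) + (-1.8)·(2.8) + (3.2)·(2.8) + (-1.8)·(-2.2) + (3.2)·(-4.2)) / 4 = -7.8/4 = -1.95
  S[Y,Y] = ((0.8)·(0.8) + (2.8)·(2.8) + (2.8)·(2.8) + (-2.2)·(-2.2) + (-4.2)·(-4.2)) / 4 = 38.8/4 = 9.7
  S = [[8.7, -1.95],
 [-1.95, 9.7]].

Step 3 — invert S. det(S) = 8.7·9.7 - (-1.95)² = 80.5875.
  S^{-1} = (1/det) · [[d, -b], [-b, a]] = [[0.1204, 0.0242],
 [0.0242, 0.108]].

Step 4 — quadratic form (x̄ - mu_0)^T · S^{-1} · (x̄ - mu_0):
  S^{-1} · (x̄ - mu_0) = (-0.188, -0.2234),
  (x̄ - mu_0)^T · [...] = (-1.2)·(-0.188) + (-1.8)·(-0.2234) = 0.6276.

Step 5 — scale by n: T² = 5 · 0.6276 = 3.1382.

T² ≈ 3.1382


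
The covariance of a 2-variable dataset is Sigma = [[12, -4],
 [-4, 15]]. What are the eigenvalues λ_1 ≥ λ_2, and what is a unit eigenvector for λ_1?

Step 1 — characteristic polynomial of 2×2 Sigma:
  det(Sigma - λI) = λ² - trace · λ + det = 0.
  trace = 12 + 15 = 27, det = 12·15 - (-4)² = 164.
Step 2 — discriminant:
  Δ = trace² - 4·det = 729 - 656 = 73.
Step 3 — eigenvalues:
  λ = (trace ± √Δ)/2 = (27 ± 8.544)/2,
  λ_1 = 17.772,  λ_2 = 9.228.

Step 4 — unit eigenvector for λ_1: solve (Sigma - λ_1 I)v = 0. First row:
  (12 - 17.772)·v_x + (-4)·v_y = 0, i.e. (-5.772)·v_x + (-4)·v_y = 0,
  so v ∝ (b, λ_1 - a) = (-4, 5.772); multiply by -1 so the first entry is positive: u = (4, -5.772).
  ||u|| = √((4)² + (-5.772)²) = √(49.316) ≈ 7.0225,
  v_1 = u/||u|| ≈ (0.5696, -0.8219) (||v_1|| = 1).

λ_1 = 17.772,  λ_2 = 9.228;  v_1 ≈ (0.5696, -0.8219)


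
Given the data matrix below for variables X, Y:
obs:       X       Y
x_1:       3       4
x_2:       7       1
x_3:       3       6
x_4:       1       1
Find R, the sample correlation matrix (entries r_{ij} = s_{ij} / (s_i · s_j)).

Step 1 — column means:
  mean(X) = (3 + 7 + 3 + 1) / 4 = 14/4 = 3.5
  mean(Y) = (4 + 1 + 6 + 1) / 4 = 12/4 = 3

Step 2 — sample variances and covariances s[i,j] = (1/(n-1)) · Σ_k (x_{k,i} - mean_i) · (x_{k,j} - mean_j), with n-1 = 3:
  s[X,X] = ((-0.5)·(-0.5) + (3.5)·(3.5) + (-0.5)·(-0.5) + (-2.5)·(-2.5)) / 3 = 19/3 = 6.3333
  s[X,Y] = ((-0.5)·(1) + (3.5)·(-2) + (-0.5)·(3) + (-2.5)·(-2)) / 3 = -4/3 = -1.3333
  s[Y,Y] = ((1)·(1) + (-2)·(-2) + (3)·(3) + (-2)·(-2)) / 3 = 18/3 = 6
  Sample standard deviations s_i = √(s[i,i]):
  s(X) = √(6.3333) = 2.5166
  s(Y) = √(6) = 2.4495

Step 3 — r_{ij} = s_{ij} / (s_i · s_j):
  r[X,X] = 1 (diagonal).
  r[X,Y] = -1.3333 / (2.5166 · 2.4495) = -1.3333 / 6.1644 = -0.2163
  r[Y,Y] = 1 (diagonal).

R is symmetric with unit diagonal. Assembling:

R = [[1, -0.2163],
 [-0.2163, 1]]


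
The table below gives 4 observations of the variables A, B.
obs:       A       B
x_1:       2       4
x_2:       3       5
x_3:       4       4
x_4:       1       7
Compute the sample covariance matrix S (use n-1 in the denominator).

Step 1 — column means:
  mean(A) = (2 + 3 + 4 + 1) / 4 = 10/4 = 2.5
  mean(B) = (4 + 5 + 4 + 7) / 4 = 20/4 = 5

Step 2 — sample covariance S[i,j] = (1/(n-1)) · Σ_k (x_{k,i} - mean_i) · (x_{k,j} - mean_j), with n-1 = 3.
  S[A,A] = ((-0.5)·(-0.5) + (0.5)·(0.5) + (1.5)·(1.5) + (-1.5)·(-1.5)) / 3 = 5/3 = 1.6667
  S[A,B] = ((-0.5)·(-1) + (0.5)·(0) + (1.5)·(-1) + (-1.5)·(2)) / 3 = -4/3 = -1.3333
  S[B,B] = ((-1)·(-1) + (0)·(0) + (-1)·(-1) + (2)·(2)) / 3 = 6/3 = 2

S is symmetric (S[j,i] = S[i,j]). Assembling:

S = [[1.6667, -1.3333],
 [-1.3333, 2]]


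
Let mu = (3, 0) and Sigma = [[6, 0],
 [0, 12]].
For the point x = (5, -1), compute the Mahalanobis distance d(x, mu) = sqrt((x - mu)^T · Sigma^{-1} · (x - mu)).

Step 1 — centre the observation: (x - mu) = (2, -1).

Step 2 — invert Sigma. det(Sigma) = 6·12 - (0)² = 72.
  Sigma^{-1} = (1/det) · [[d, -b], [-b, a]] = [[0.1667, 0],
 [0, 0.0833]].

Step 3 — form the quadratic (x - mu)^T · Sigma^{-1} · (x - mu):
  Sigma^{-1} · (x - mu) = (0.3333, -0.0833).
  (x - mu)^T · [Sigma^{-1} · (x - mu)] = (2)·(0.3333) + (-1)·(-0.0833) = 0.75.

Step 4 — take square root: d = √(0.75) ≈ 0.866.

d(x, mu) = √(0.75) ≈ 0.866


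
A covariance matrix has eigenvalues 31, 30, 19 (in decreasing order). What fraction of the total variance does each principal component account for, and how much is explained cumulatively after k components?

Step 1 — total variance = trace(Sigma) = Σ λ_i = 31 + 30 + 19 = 80.

Step 2 — fraction explained by component i = λ_i / Σ λ:
  PC1: 31/80 = 0.3875
  PC2: 30/80 = 0.375
  PC3: 19/80 = 0.2375

Step 3 — cumulative fraction after k components = (λ_1 + ... + λ_k) / Σ λ:
  k = 1: 31/80 = 0.3875
  k = 2: (31 + 30)/80 = 61/80 = 0.7625
  k = 3: (31 + 30 + 19)/80 = 80/80 = 1

Summary (fraction, with percent):

explained: PC1 0.3875 (38.75%), PC2 0.375 (37.5%), PC3 0.2375 (23.75%);  cumulative: 0.3875, 0.7625, 1


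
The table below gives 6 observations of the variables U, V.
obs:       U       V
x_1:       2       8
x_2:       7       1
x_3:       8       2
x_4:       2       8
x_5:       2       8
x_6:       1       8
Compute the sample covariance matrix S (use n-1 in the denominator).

Step 1 — column means:
  mean(U) = (2 + 7 + 8 + 2 + 2 + 1) / 6 = 22/6 = 3.6667
  mean(V) = (8 + 1 + 2 + 8 + 8 + 8) / 6 = 35/6 = 5.8333

Step 2 — sample covariance S[i,j] = (1/(n-1)) · Σ_k (x_{k,i} - mean_i) · (x_{k,j} - mean_j), with n-1 = 5.
  S[U,U] = ((-1.6667)·(-1.6667) + (3.3333)·(3.3333) + (4.3333)·(4.3333) + (-1.6667)·(-1.6667) + (-1.6667)·(-1.6667) + (-2.6667)·(-2.6667)) / 5 = 45.3333/5 = 9.0667
  S[U,V] = ((-1.6667)·(2.1667) + (3.3333)·(-4.8333) + (4.3333)·(-3.8333) + (-1.6667)·(2.1667) + (-1.6667)·(2.1667) + (-2.6667)·(2.1667)) / 5 = -49.3333/5 = -9.8667
  S[V,V] = ((2.1667)·(2.1667) + (-4.8333)·(-4.8333) + (-3.8333)·(-3.8333) + (2.1667)·(2.1667) + (2.1667)·(2.1667) + (2.1667)·(2.1667)) / 5 = 56.8333/5 = 11.3667

S is symmetric (S[j,i] = S[i,j]). Assembling:

S = [[9.0667, -9.8667],
 [-9.8667, 11.3667]]


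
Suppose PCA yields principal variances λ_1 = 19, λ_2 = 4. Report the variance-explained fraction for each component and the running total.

Step 1 — total variance = trace(Sigma) = Σ λ_i = 19 + 4 = 23.

Step 2 — fraction explained by component i = λ_i / Σ λ:
  PC1: 19/23 = 0.8261
  PC2: 4/23 = 0.1739

Step 3 — cumulative fraction after k components = (λ_1 + ... + λ_k) / Σ λ:
  k = 1: 19/23 = 0.8261
  k = 2: (19 + 4)/23 = 23/23 = 1

Summary (fraction, with percent):

explained: PC1 0.8261 (82.61%), PC2 0.1739 (17.39%);  cumulative: 0.8261, 1


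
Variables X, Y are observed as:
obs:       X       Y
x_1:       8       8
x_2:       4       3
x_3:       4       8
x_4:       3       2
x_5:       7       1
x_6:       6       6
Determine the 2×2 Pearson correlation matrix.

Step 1 — column means:
  mean(X) = (8 + 4 + 4 + 3 + 7 + 6) / 6 = 32/6 = 5.3333
  mean(Y) = (8 + 3 + 8 + 2 + 1 + 6) / 6 = 28/6 = 4.6667

Step 2 — sample variances and covariances s[i,j] = (1/(n-1)) · Σ_k (x_{k,i} - mean_i) · (x_{k,j} - mean_j), with n-1 = 5:
  s[X,X] = ((2.6667)·(2.6667) + (-1.3333)·(-1.3333) + (-1.3333)·(-1.3333) + (-2.3333)·(-2.3333) + (1.6667)·(1.6667) + (0.6667)·(0.6667)) / 5 = 19.3333/5 = 3.8667
  s[X,Y] = ((2.6667)·(3.3333) + (-1.3333)·(-1.6667) + (-1.3333)·(3.3333) + (-2.3333)·(-2.6667) + (1.6667)·(-3.6667) + (0.6667)·(1.3333)) / 5 = 7.6667/5 = 1.5333
  s[Y,Y] = ((3.3333)·(3.3333) + (-1.6667)·(-1.6667) + (3.3333)·(3.3333) + (-2.6667)·(-2.6667) + (-3.6667)·(-3.6667) + (1.3333)·(1.3333)) / 5 = 47.3333/5 = 9.4667
  Sample standard deviations s_i = √(s[i,i]):
  s(X) = √(3.8667) = 1.9664
  s(Y) = √(9.4667) = 3.0768

Step 3 — r_{ij} = s_{ij} / (s_i · s_j):
  r[X,X] = 1 (diagonal).
  r[X,Y] = 1.5333 / (1.9664 · 3.0768) = 1.5333 / 6.0502 = 0.2534
  r[Y,Y] = 1 (diagonal).

R is symmetric with unit diagonal. Assembling:

R = [[1, 0.2534],
 [0.2534, 1]]


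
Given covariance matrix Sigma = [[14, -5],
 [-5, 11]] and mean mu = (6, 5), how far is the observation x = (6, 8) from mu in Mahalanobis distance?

Step 1 — centre the observation: (x - mu) = (0, 3).

Step 2 — invert Sigma. det(Sigma) = 14·11 - (-5)² = 129.
  Sigma^{-1} = (1/det) · [[d, -b], [-b, a]] = [[0.0853, 0.0388],
 [0.0388, 0.1085]].

Step 3 — form the quadratic (x - mu)^T · Sigma^{-1} · (x - mu):
  Sigma^{-1} · (x - mu) = (0.1163, 0.3256).
  (x - mu)^T · [Sigma^{-1} · (x - mu)] = (0)·(0.1163) + (3)·(0.3256) = 0.9767.

Step 4 — take square root: d = √(0.9767) ≈ 0.9883.

d(x, mu) = √(0.9767) ≈ 0.9883


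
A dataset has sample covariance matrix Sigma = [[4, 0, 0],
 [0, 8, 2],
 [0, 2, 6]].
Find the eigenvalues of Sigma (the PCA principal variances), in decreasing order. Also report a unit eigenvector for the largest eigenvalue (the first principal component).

Step 1 — characteristic polynomial p(λ) = det(λI - Sigma) = λ³ - tr·λ² + c_1·λ - det, where tr = trace, c_1 = sum of the principal 2×2 minors, det = det(Sigma):
  tr = 4 + 8 + 6 = 18,
  c_1 = (4·8 - (0)²) + (4·6 - (0)²) + (8·6 - (2)²) = 32 + 24 + 44 = 100,
  det = 4·(8·6 - (2)²) - (0)·((0)·6 - (2)·(0)) + (0)·((0)·(2) - 8·(0)) = 4·(44) - (0)·(0) + (0)·(0) = 176.
  So p(λ) = λ³ - 18λ² + 100λ - 176.
Step 2 — look for an integer root (rational root theorem: any rational root is an integer divisor of 176). Testing λ = 4:
  p(4) = 64 - 288 + 400 - 176 = 0  ✓
  Dividing out (λ - 4): p(λ) = (λ - 4)(λ² - 14λ + 44).
Step 3 — remaining eigenvalues from the quadratic λ² - 14λ + 44 = 0:
  Δ = 14² - 4·44 = 196 - 176 = 20,  λ = (14 ± √20)/2 = (14 ± 4.4721)/2 ≈ 9.2361 or 4.7639.
  Sorted: λ_1 = 9.2361,  λ_2 = 4.7639,  λ_3 = 4  (check: sum = 18 = tr ✓).

Step 4 — unit eigenvector for λ_1 ≈ 9.2361: v spans the null space of (Sigma - λ_1 I), whose rows are
  r_1 = (-5.2361, 0, 0),  r_2 = (0, -1.2361, 2),  r_3 = (0, 2, -3.2361).
  v is orthogonal to every row, so take v ∝ r_1 × r_2 = ((0)·(2) - (0)·(-1.2361), (0)·(0) - (-5.2361)·(2), (-5.2361)·(-1.2361) - (0)·(0)) ≈ (0, 10.4721, 6.4721).
  Let u = (0, 10.4721, 6.4721).
  ||u|| = √((0)² + (10.4721)² + (6.4721)²) = √(151.5542) ≈ 12.3107,  v_1 = u/||u|| ≈ (0, 0.8507, 0.5257) (||v_1|| = 1).

λ_1 = 9.2361,  λ_2 = 4.7639,  λ_3 = 4;  v_1 ≈ (0, 0.8507, 0.5257)


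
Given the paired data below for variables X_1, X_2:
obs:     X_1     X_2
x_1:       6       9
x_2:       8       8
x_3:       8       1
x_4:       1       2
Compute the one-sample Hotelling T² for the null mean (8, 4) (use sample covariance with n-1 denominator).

Step 1 — sample mean vector:
  mean(X_1) = (6 + 8 + 8 + 1) / 4 = 23/4 = 5.75
  mean(X_2) = (9 + 8 + 1 + 2) / 4 = 20/4 = 5
  x̄ = (5.75, 5),  deviation x̄ - mu_0 = (5.75, 5) - (8, 4) = (-2.25, 1).

Step 2 — sample covariance matrix, S[i,j] = (1/(n-1)) · Σ_k (x_{k,i} - mean_i) · (x_{k,j} - mean_j), divisor n-1 = 3:
  S[X_1,X_1] = ((0.25)·(0.25) + (2.25)·(2.25) + (2.25)·(2.25) + (-4.75)·(-4.75)) / 3 = 32.75/3 = 10.9167
  S[X_1,X_2] = ((0.25)·(4) + (2.25)·(3) + (2.25)·(-4) + (-4.75)·(-3)) / 3 = 13/3 = 4.3333
  S[X_2,X_2] = ((4)·(4) + (3)·(3) + (-4)·(-4) + (-3)·(-3)) / 3 = 50/3 = 16.6667
  S = [[10.9167, 4.3333],
 [4.3333, 16.6667]].

Step 3 — invert S. det(S) = 10.9167·16.6667 - (4.3333)² = 163.1667.
  S^{-1} = (1/det) · [[d, -b], [-b, a]] = [[0.1021, -0.0266],
 [-0.0266, 0.0669]].

Step 4 — quadratic form (x̄ - mu_0)^T · S^{-1} · (x̄ - mu_0):
  S^{-1} · (x̄ - mu_0) = (-0.2564, 0.1267),
  (x̄ - mu_0)^T · [...] = (-2.25)·(-0.2564) + (1)·(0.1267) = 0.7035.

Step 5 — scale by n: T² = 4 · 0.7035 = 2.8141.

T² ≈ 2.8141
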